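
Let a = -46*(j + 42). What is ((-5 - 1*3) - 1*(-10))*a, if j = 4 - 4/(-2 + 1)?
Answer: -4600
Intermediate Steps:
j = 8 (j = 4 - 4/(-1) = 4 - 4*(-1) = 4 + 4 = 8)
a = -2300 (a = -46*(8 + 42) = -46*50 = -2300)
((-5 - 1*3) - 1*(-10))*a = ((-5 - 1*3) - 1*(-10))*(-2300) = ((-5 - 3) + 10)*(-2300) = (-8 + 10)*(-2300) = 2*(-2300) = -4600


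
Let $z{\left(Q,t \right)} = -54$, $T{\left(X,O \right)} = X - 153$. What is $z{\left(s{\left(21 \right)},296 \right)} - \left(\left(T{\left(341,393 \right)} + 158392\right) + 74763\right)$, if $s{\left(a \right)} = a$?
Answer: $-233397$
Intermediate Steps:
$T{\left(X,O \right)} = -153 + X$ ($T{\left(X,O \right)} = X - 153 = -153 + X$)
$z{\left(s{\left(21 \right)},296 \right)} - \left(\left(T{\left(341,393 \right)} + 158392\right) + 74763\right) = -54 - \left(\left(\left(-153 + 341\right) + 158392\right) + 74763\right) = -54 - \left(\left(188 + 158392\right) + 74763\right) = -54 - \left(158580 + 74763\right) = -54 - 233343 = -233397$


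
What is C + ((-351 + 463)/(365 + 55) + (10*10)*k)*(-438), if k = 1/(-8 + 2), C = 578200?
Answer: 2926916/5 ≈ 5.8538e+5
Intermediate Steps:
k = -1/6 (k = 1/(-6) = -1/6 ≈ -0.16667)
C + ((-351 + 463)/(365 + 55) + (10*10)*k)*(-438) = 578200 + ((-351 + 463)/(365 + 55) + (10*10)*(-1/6))*(-438) = 578200 + (112/420 + 100*(-1/6))*(-438) = 578200 + (112*(1/420) - 50/3)*(-438) = 578200 + (4/15 - 50/3)*(-438) = 578200 - 82/5*(-438) = 578200 + 35916/5 = 2926916/5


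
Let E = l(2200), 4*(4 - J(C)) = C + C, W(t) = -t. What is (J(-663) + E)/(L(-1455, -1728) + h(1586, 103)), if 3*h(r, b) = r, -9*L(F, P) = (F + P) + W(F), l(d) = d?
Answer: 15213/4324 ≈ 3.5183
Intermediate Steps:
L(F, P) = -P/9 (L(F, P) = -((F + P) - F)/9 = -P/9)
J(C) = 4 - C/2 (J(C) = 4 - (C + C)/4 = 4 - C/2)
h(r, b) = r/3
E = 2200
(J(-663) + E)/(L(-1455, -1728) + h(1586, 103)) = ((4 - ½*(-663)) + 2200)/(-⅑*(-1728) + (⅓)*1586) = ((4 + 663/2) + 2200)/(192 + 1586/3) = (671/2 + 2200)/(2162/3) = (5071/2)*(3/2162) = 15213/4324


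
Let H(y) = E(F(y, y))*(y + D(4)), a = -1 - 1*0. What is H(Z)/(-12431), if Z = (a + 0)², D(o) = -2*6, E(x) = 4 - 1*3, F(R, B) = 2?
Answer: 11/12431 ≈ 0.00088488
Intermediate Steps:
a = -1 (a = -1 + 0 = -1)
E(x) = 1 (E(x) = 4 - 3 = 1)
D(o) = -12
Z = 1 (Z = (-1 + 0)² = (-1)² = 1)
H(y) = -12 + y (H(y) = 1*(y - 12) = 1*(-12 + y) = -12 + y)
H(Z)/(-12431) = (-12 + 1)/(-12431) = -11*(-1/12431) = 11/12431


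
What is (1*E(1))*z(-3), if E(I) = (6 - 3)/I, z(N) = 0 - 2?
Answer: -6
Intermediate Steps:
z(N) = -2
E(I) = 3/I
(1*E(1))*z(-3) = (1*(3/1))*(-2) = (1*(3*1))*(-2) = (1*3)*(-2) = 3*(-2) = -6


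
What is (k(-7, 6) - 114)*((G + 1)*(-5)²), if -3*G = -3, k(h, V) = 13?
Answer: -5050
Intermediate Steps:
G = 1 (G = -⅓*(-3) = 1)
(k(-7, 6) - 114)*((G + 1)*(-5)²) = (13 - 114)*((1 + 1)*(-5)²) = -202*25 = -101*50 = -5050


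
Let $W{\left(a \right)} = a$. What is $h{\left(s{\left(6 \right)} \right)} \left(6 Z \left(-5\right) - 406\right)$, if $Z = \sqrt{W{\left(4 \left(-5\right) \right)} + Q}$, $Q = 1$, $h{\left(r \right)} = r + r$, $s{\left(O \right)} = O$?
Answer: $-4872 - 360 i \sqrt{19} \approx -4872.0 - 1569.2 i$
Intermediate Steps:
$h{\left(r \right)} = 2 r$
$Z = i \sqrt{19}$ ($Z = \sqrt{4 \left(-5\right) + 1} = \sqrt{-20 + 1} = \sqrt{-19} = i \sqrt{19} \approx 4.3589 i$)
$h{\left(s{\left(6 \right)} \right)} \left(6 Z \left(-5\right) - 406\right) = 2 \cdot 6 \left(6 i \sqrt{19} \left(-5\right) - 406\right) = 12 \left(6 i \sqrt{19} \left(-5\right) - 406\right) = 12 \left(- 30 i \sqrt{19} - 406\right) = 12 \left(-406 - 30 i \sqrt{19}\right) = -4872 - 360 i \sqrt{19}$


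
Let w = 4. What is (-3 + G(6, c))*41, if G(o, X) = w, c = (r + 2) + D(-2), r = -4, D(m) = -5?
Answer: 41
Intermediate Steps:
c = -7 (c = (-4 + 2) - 5 = -2 - 5 = -7)
G(o, X) = 4
(-3 + G(6, c))*41 = (-3 + 4)*41 = 1*41 = 41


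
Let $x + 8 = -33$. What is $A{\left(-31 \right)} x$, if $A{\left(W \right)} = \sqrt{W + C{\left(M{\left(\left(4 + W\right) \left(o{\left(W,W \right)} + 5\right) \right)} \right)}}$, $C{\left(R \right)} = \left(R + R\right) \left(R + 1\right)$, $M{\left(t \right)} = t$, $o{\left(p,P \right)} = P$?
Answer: $- 41 \sqrt{986981} \approx -40732.0$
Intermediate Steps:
$x = -41$ ($x = -8 - 33 = -41$)
$C{\left(R \right)} = 2 R \left(1 + R\right)$
$A{\left(W \right)} = \sqrt{W + 2 \left(1 + \left(4 + W\right) \left(5 + W\right)\right) \left(4 + W\right) \left(5 + W\right)}$ ($A{\left(W \right)} = \sqrt{W + 2 \left(4 + W\right) \left(W + 5\right) \left(1 + \left(4 + W\right) \left(W + 5\right)\right)} = \sqrt{W + 2 \left(4 + W\right) \left(5 + W\right) \left(1 + \left(4 + W\right) \left(5 + W\right)\right)} = \sqrt{W + 2 \left(1 + \left(4 + W\right) \left(5 + W\right)\right) \left(4 + W\right) \left(5 + W\right)}$)
$A{\left(-31 \right)} x = \sqrt{-31 + 2 \left(20 + \left(-31\right)^{2} + 9 \left(-31\right)\right) \left(21 + \left(-31\right)^{2} + 9 \left(-31\right)\right)} \left(-41\right) = \sqrt{-31 + 2 \left(20 + 961 - 279\right) \left(21 + 961 - 279\right)} \left(-41\right) = \sqrt{-31 + 2 \cdot 702 \cdot 703} \left(-41\right) = \sqrt{-31 + 987012} \left(-41\right) = \sqrt{986981} \left(-41\right) = - 41 \sqrt{986981}$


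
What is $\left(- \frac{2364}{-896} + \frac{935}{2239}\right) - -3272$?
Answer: $\frac{1642558481}{501536} \approx 3275.1$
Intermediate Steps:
$\left(- \frac{2364}{-896} + \frac{935}{2239}\right) - -3272 = \left(\left(-2364\right) \left(- \frac{1}{896}\right) + 935 \cdot \frac{1}{2239}\right) + 3272 = \left(\frac{591}{224} + \frac{935}{2239}\right) + 3272 = \frac{1532689}{501536} + 3272 = \frac{1642558481}{501536}$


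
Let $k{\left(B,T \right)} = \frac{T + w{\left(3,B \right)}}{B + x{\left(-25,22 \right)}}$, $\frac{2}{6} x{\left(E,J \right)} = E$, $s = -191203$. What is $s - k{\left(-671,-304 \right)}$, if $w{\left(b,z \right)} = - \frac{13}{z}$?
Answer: $- \frac{95709924869}{500566} \approx -1.912 \cdot 10^{5}$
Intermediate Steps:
$x{\left(E,J \right)} = 3 E$
$k{\left(B,T \right)} = \frac{T - \frac{13}{B}}{-75 + B}$ ($k{\left(B,T \right)} = \frac{T - \frac{13}{B}}{B + 3 \left(-25\right)} = \frac{T - \frac{13}{B}}{B - 75} = \frac{T - \frac{13}{B}}{-75 + B}$)
$s - k{\left(-671,-304 \right)} = -191203 - \frac{-13 - -203984}{\left(-671\right) \left(-75 - 671\right)} = -191203 - - \frac{-13 + 203984}{671 \left(-746\right)} = -191203 - \left(- \frac{1}{671}\right) \left(- \frac{1}{746}\right) 203971 = -191203 - \frac{203971}{500566} = - \frac{95709924869}{500566}$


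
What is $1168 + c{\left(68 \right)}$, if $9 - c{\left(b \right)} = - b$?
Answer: $1245$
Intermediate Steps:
$c{\left(b \right)} = 9 + b$ ($c{\left(b \right)} = 9 - - b = 9 + b$)
$1168 + c{\left(68 \right)} = 1168 + \left(9 + 68\right) = 1168 + 77 = 1245$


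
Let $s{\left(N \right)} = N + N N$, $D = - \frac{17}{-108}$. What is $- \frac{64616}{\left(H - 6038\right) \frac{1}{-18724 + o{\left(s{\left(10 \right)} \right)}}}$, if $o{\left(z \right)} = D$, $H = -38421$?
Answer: $- \frac{32666214950}{1200393} \approx -27213.0$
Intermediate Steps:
$D = \frac{17}{108}$ ($D = \left(-17\right) \left(- \frac{1}{108}\right) = \frac{17}{108} \approx 0.15741$)
$s{\left(N \right)} = N + N^{2}$
$o{\left(z \right)} = \frac{17}{108}$
$- \frac{64616}{\left(H - 6038\right) \frac{1}{-18724 + o{\left(s{\left(10 \right)} \right)}}} = - \frac{64616}{\left(-38421 - 6038\right) \frac{1}{-18724 + \frac{17}{108}}} = - \frac{64616}{\left(-44459\right) \frac{1}{- \frac{2022175}{108}}} = - \frac{64616}{\left(-44459\right) \left(- \frac{108}{2022175}\right)} = - \frac{64616}{\frac{4801572}{2022175}} = \left(-64616\right) \frac{2022175}{4801572} = - \frac{32666214950}{1200393}$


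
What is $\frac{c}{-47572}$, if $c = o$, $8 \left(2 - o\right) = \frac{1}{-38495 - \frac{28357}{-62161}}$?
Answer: $- \frac{38285811569}{910664835418688} \approx -4.2042 \cdot 10^{-5}$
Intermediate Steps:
$o = \frac{38285811569}{19142874704}$ ($o = 2 - \frac{1}{8 \left(-38495 - \frac{28357}{-62161}\right)} = 2 - \frac{1}{8 \left(-38495 - - \frac{28357}{62161}\right)} = 2 - \frac{1}{8 \left(-38495 + \frac{28357}{62161}\right)} = 2 - \frac{1}{8 \left(- \frac{2392859338}{62161}\right)} = 2 - - \frac{62161}{19142874704} = 2 + \frac{62161}{19142874704} = \frac{38285811569}{19142874704} \approx 2.0$)
$c = \frac{38285811569}{19142874704} \approx 2.0$
$\frac{c}{-47572} = \frac{38285811569}{19142874704 \left(-47572\right)} = \frac{38285811569}{19142874704} \left(- \frac{1}{47572}\right) = - \frac{38285811569}{910664835418688}$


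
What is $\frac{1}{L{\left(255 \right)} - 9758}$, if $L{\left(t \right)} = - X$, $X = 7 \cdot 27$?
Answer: $- \frac{1}{9947} \approx -0.00010053$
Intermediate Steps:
$X = 189$
$L{\left(t \right)} = -189$ ($L{\left(t \right)} = \left(-1\right) 189 = -189$)
$\frac{1}{L{\left(255 \right)} - 9758} = \frac{1}{-189 - 9758} = \frac{1}{-9947} = - \frac{1}{9947}$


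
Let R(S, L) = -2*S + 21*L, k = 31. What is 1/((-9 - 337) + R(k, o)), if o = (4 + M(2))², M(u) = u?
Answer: 1/348 ≈ 0.0028736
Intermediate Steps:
o = 36 (o = (4 + 2)² = 6² = 36)
1/((-9 - 337) + R(k, o)) = 1/((-9 - 337) + (-2*31 + 21*36)) = 1/(-346 + (-62 + 756)) = 1/(-346 + 694) = 1/348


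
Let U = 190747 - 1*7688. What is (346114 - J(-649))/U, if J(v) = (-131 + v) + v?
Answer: 347543/183059 ≈ 1.8985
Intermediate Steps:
J(v) = -131 + 2*v
U = 183059 (U = 190747 - 7688 = 183059)
(346114 - J(-649))/U = (346114 - (-131 + 2*(-649)))/183059 = (346114 - (-131 - 1298))*(1/183059) = (346114 - 1*(-1429))*(1/183059) = (346114 + 1429)*(1/183059) = 347543*(1/183059) = 347543/183059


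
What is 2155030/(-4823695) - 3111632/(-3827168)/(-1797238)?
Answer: -185287828832401247/414737181607792636 ≈ -0.44676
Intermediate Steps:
2155030/(-4823695) - 3111632/(-3827168)/(-1797238) = 2155030*(-1/4823695) - 3111632*(-1/3827168)*(-1/1797238) = -431006/964739 + (194477/239198)*(-1/1797238) = -431006/964739 - 194477/429895735124 = -185287828832401247/414737181607792636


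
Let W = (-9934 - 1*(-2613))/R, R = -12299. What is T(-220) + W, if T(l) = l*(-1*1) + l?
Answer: 7321/12299 ≈ 0.59525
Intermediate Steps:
W = 7321/12299 (W = (-9934 - 1*(-2613))/(-12299) = (-9934 + 2613)*(-1/12299) = -7321*(-1/12299) = 7321/12299 ≈ 0.59525)
T(l) = 0 (T(l) = l*(-1) + l = -l + l = 0)
T(-220) + W = 0 + 7321/12299 = 7321/12299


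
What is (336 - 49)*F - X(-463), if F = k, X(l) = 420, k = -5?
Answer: -1855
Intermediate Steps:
F = -5
(336 - 49)*F - X(-463) = (336 - 49)*(-5) - 1*420 = 287*(-5) - 420 = -1435 - 420 = -1855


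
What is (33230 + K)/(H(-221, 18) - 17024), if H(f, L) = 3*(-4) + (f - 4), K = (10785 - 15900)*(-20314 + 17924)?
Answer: -12258080/17261 ≈ -710.16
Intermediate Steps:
K = 12224850 (K = -5115*(-2390) = 12224850)
H(f, L) = -16 + f (H(f, L) = -12 + (-4 + f) = -16 + f)
(33230 + K)/(H(-221, 18) - 17024) = (33230 + 12224850)/((-16 - 221) - 17024) = 12258080/(-237 - 17024) = 12258080/(-17261) = 12258080*(-1/17261) = -12258080/17261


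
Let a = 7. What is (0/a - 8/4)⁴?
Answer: 16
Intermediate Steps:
(0/a - 8/4)⁴ = (0/7 - 8/4)⁴ = (0*(⅐) - 8*¼)⁴ = (0 - 2)⁴ = (-2)⁴ = 16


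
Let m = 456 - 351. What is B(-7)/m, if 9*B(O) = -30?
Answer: -2/63 ≈ -0.031746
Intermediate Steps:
m = 105
B(O) = -10/3 (B(O) = (1/9)*(-30) = -10/3)
B(-7)/m = -10/3/105 = -10/3*1/105 = -2/63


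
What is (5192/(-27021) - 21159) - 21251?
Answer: -1145965802/27021 ≈ -42410.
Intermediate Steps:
(5192/(-27021) - 21159) - 21251 = (5192*(-1/27021) - 21159) - 21251 = (-5192/27021 - 21159) - 21251 = -571742531/27021 - 21251 = -1145965802/27021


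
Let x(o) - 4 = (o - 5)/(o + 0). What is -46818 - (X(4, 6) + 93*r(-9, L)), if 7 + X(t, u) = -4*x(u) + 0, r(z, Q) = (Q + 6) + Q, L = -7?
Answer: -138151/3 ≈ -46050.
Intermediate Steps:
x(o) = 4 + (-5 + o)/o (x(o) = 4 + (o - 5)/(o + 0) = 4 + (-5 + o)/o)
r(z, Q) = 6 + 2*Q (r(z, Q) = (6 + Q) + Q = 6 + 2*Q)
X(t, u) = -27 + 20/u (X(t, u) = -7 + (-4*(5 - 5/u) + 0) = -7 + ((-20 + 20/u) + 0) = -7 + (-20 + 20/u) = -27 + 20/u)
-46818 - (X(4, 6) + 93*r(-9, L)) = -46818 - ((-27 + 20/6) + 93*(6 + 2*(-7))) = -46818 - ((-27 + 20*(1/6)) + 93*(6 - 14)) = -46818 - ((-27 + 10/3) + 93*(-8)) = -46818 - (-71/3 - 744) = -46818 - 1*(-2303/3) = -46818 + 2303/3 = -138151/3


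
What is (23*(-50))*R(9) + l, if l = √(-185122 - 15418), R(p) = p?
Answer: -10350 + 2*I*√50135 ≈ -10350.0 + 447.82*I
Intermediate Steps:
l = 2*I*√50135 (l = √(-200540) = 2*I*√50135 ≈ 447.82*I)
(23*(-50))*R(9) + l = (23*(-50))*9 + 2*I*√50135 = -1150*9 + 2*I*√50135 = -10350 + 2*I*√50135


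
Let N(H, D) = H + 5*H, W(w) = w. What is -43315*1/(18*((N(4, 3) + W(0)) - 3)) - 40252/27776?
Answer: -21755941/187488 ≈ -116.04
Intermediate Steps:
N(H, D) = 6*H
-43315*1/(18*((N(4, 3) + W(0)) - 3)) - 40252/27776 = -43315*1/(18*((6*4 + 0) - 3)) - 40252/27776 = -43315*1/(18*((24 + 0) - 3)) - 40252*1/27776 = -43315*1/(18*(24 - 3)) - 10063/6944 = -43315/((21*1)*18) - 10063/6944 = -43315/(21*18) - 10063/6944 = -43315/378 - 10063/6944 = -21755941/187488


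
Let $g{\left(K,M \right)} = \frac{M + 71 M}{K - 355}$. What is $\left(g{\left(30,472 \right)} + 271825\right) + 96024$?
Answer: $\frac{119516941}{325} \approx 3.6774 \cdot 10^{5}$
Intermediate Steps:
$g{\left(K,M \right)} = \frac{72 M}{-355 + K}$
$\left(g{\left(30,472 \right)} + 271825\right) + 96024 = \left(72 \cdot 472 \frac{1}{-355 + 30} + 271825\right) + 96024 = \left(72 \cdot 472 \frac{1}{-325} + 271825\right) + 96024 = \left(72 \cdot 472 \left(- \frac{1}{325}\right) + 271825\right) + 96024 = \left(- \frac{33984}{325} + 271825\right) + 96024 = \frac{88309141}{325} + 96024 = \frac{119516941}{325}$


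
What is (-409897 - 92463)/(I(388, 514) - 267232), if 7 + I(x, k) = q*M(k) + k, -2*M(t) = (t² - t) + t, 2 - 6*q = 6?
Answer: 1507080/535979 ≈ 2.8118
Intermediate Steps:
q = -⅔ (q = ⅓ - ⅙*6 = ⅓ - 1 = -⅔ ≈ -0.66667)
M(t) = -t²/2 (M(t) = -((t² - t) + t)/2 = -t²/2)
I(x, k) = -7 + k + k²/3 (I(x, k) = -7 + (-(-1)*k²/3 + k) = -7 + (k²/3 + k) = -7 + (k + k²/3) = -7 + k + k²/3)
(-409897 - 92463)/(I(388, 514) - 267232) = (-409897 - 92463)/((-7 + 514 + (⅓)*514²) - 267232) = -502360/((-7 + 514 + (⅓)*264196) - 267232) = -502360/((-7 + 514 + 264196/3) - 267232) = -502360/(265717/3 - 267232) = -502360/(-535979/3) = -502360*(-3/535979) = 1507080/535979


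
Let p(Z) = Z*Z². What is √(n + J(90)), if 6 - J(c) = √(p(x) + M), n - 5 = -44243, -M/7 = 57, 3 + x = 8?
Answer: √(-44232 - I*√274) ≈ 0.0394 - 210.31*I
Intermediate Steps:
x = 5 (x = -3 + 8 = 5)
M = -399 (M = -7*57 = -399)
n = -44238 (n = 5 - 44243 = -44238)
p(Z) = Z³
J(c) = 6 - I*√274 (J(c) = 6 - √(5³ - 399) = 6 - √(125 - 399) = 6 - √(-274) = 6 - I*√274)
√(n + J(90)) = √(-44238 + (6 - I*√274)) = √(-44232 - I*√274)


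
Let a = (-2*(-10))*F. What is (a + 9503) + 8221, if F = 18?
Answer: 18084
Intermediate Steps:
a = 360 (a = -2*(-10)*18 = 20*18 = 360)
(a + 9503) + 8221 = (360 + 9503) + 8221 = 9863 + 8221 = 18084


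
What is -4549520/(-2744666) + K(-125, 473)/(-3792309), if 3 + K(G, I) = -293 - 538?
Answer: 2875912448854/1734770262299 ≈ 1.6578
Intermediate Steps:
K(G, I) = -834 (K(G, I) = -3 + (-293 - 538) = -3 - 831 = -834)
-4549520/(-2744666) + K(-125, 473)/(-3792309) = -4549520/(-2744666) - 834/(-3792309) = -4549520*(-1/2744666) - 834*(-1/3792309) = 2274760/1372333 + 278/1264103 = 2875912448854/1734770262299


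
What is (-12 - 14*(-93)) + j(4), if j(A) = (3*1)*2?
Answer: 1296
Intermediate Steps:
j(A) = 6 (j(A) = 3*2 = 6)
(-12 - 14*(-93)) + j(4) = (-12 - 14*(-93)) + 6 = (-12 + 1302) + 6 = 1290 + 6 = 1296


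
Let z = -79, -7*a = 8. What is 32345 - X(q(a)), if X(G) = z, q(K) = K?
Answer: 32424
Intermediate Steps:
a = -8/7 (a = -1/7*8 = -8/7 ≈ -1.1429)
X(G) = -79
32345 - X(q(a)) = 32345 - 1*(-79) = 32345 + 79 = 32424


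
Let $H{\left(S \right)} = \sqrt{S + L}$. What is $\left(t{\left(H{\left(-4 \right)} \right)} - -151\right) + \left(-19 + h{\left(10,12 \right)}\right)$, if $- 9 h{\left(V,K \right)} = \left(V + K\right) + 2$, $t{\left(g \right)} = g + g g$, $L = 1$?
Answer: $\frac{379}{3} + i \sqrt{3} \approx 126.33 + 1.732 i$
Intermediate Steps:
$H{\left(S \right)} = \sqrt{1 + S}$ ($H{\left(S \right)} = \sqrt{S + 1} = \sqrt{1 + S}$)
$t{\left(g \right)} = g + g^{2}$
$h{\left(V,K \right)} = - \frac{2}{9} - \frac{K}{9} - \frac{V}{9}$ ($h{\left(V,K \right)} = - \frac{\left(V + K\right) + 2}{9} = - \frac{\left(K + V\right) + 2}{9} = - \frac{2 + K + V}{9} = - \frac{2}{9} - \frac{K}{9} - \frac{V}{9}$)
$\left(t{\left(H{\left(-4 \right)} \right)} - -151\right) + \left(-19 + h{\left(10,12 \right)}\right) = \left(\sqrt{1 - 4} \left(1 + \sqrt{1 - 4}\right) - -151\right) - \frac{65}{3} = \left(\sqrt{-3} \left(1 + \sqrt{-3}\right) + \left(-3 + 154\right)\right) - \frac{65}{3} = \left(i \sqrt{3} \left(1 + i \sqrt{3}\right) + 151\right) - \frac{65}{3} = \left(151 + i \sqrt{3} \left(1 + i \sqrt{3}\right)\right) - \frac{65}{3} = \frac{388}{3} + i \sqrt{3} \left(1 + i \sqrt{3}\right)$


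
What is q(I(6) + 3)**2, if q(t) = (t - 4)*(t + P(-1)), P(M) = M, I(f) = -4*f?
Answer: 302500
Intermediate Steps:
q(t) = (-1 + t)*(-4 + t) (q(t) = (t - 4)*(t - 1) = (-4 + t)*(-1 + t) = (-1 + t)*(-4 + t))
q(I(6) + 3)**2 = (4 + (-4*6 + 3)**2 - 5*(-4*6 + 3))**2 = (4 + (-24 + 3)**2 - 5*(-24 + 3))**2 = (4 + (-21)**2 - 5*(-21))**2 = (4 + 441 + 105)**2 = 550**2 = 302500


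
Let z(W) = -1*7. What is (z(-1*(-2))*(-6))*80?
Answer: 3360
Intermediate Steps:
z(W) = -7
(z(-1*(-2))*(-6))*80 = -7*(-6)*80 = 42*80 = 3360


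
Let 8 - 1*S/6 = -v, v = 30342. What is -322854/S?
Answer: -53809/30350 ≈ -1.7729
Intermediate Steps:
S = 182100 (S = 48 - (-6)*30342 = 48 - 6*(-30342) = 48 + 182052 = 182100)
-322854/S = -322854/182100 = -322854*1/182100 = -53809/30350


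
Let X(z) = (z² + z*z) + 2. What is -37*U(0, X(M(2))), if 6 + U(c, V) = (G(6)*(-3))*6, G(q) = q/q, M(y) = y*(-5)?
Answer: 888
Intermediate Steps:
M(y) = -5*y
G(q) = 1
X(z) = 2 + 2*z² (X(z) = (z² + z²) + 2 = 2*z² + 2 = 2 + 2*z²)
U(c, V) = -24 (U(c, V) = -6 + (1*(-3))*6 = -6 - 3*6 = -6 - 18 = -24)
-37*U(0, X(M(2))) = -37*(-24) = 888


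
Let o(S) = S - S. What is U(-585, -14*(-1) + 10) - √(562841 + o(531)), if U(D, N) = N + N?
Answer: 48 - √562841 ≈ -702.23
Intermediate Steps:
o(S) = 0
U(D, N) = 2*N
U(-585, -14*(-1) + 10) - √(562841 + o(531)) = 2*(-14*(-1) + 10) - √(562841 + 0) = 2*(14 + 10) - √562841 = 2*24 - √562841 = 48 - √562841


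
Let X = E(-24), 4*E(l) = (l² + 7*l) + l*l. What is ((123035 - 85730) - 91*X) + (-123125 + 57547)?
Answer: -50659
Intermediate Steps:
E(l) = l²/2 + 7*l/4 (E(l) = ((l² + 7*l) + l*l)/4 = ((l² + 7*l) + l²)/4 = (2*l² + 7*l)/4 = l²/2 + 7*l/4)
X = 246 (X = (¼)*(-24)*(7 + 2*(-24)) = (¼)*(-24)*(7 - 48) = (¼)*(-24)*(-41) = 246)
((123035 - 85730) - 91*X) + (-123125 + 57547) = ((123035 - 85730) - 91*246) + (-123125 + 57547) = (37305 - 22386) - 65578 = 14919 - 65578 = -50659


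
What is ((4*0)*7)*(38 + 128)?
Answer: 0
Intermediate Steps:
((4*0)*7)*(38 + 128) = (0*7)*166 = 0*166 = 0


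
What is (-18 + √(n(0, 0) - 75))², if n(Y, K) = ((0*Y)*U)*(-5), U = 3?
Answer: 249 - 180*I*√3 ≈ 249.0 - 311.77*I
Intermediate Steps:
n(Y, K) = 0 (n(Y, K) = ((0*Y)*3)*(-5) = (0*3)*(-5) = 0*(-5) = 0)
(-18 + √(n(0, 0) - 75))² = (-18 + √(0 - 75))² = (-18 + √(-75))² = (-18 + 5*I*√3)²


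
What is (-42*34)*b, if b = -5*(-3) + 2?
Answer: -24276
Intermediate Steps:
b = 17 (b = 15 + 2 = 17)
(-42*34)*b = -42*34*17 = -1428*17 = -24276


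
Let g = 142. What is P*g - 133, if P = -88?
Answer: -12629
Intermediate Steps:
P*g - 133 = -88*142 - 133 = -12496 - 133 = -12629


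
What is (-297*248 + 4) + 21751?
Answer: -51901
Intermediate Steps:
(-297*248 + 4) + 21751 = (-73656 + 4) + 21751 = -73652 + 21751 = -51901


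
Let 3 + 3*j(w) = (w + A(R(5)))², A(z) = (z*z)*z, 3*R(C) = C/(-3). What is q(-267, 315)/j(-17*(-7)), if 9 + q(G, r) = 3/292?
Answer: -4185097875/2190721109476 ≈ -0.0019104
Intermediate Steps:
q(G, r) = -2625/292 (q(G, r) = -9 + 3/292 = -2625/292)
R(C) = -C/9 (R(C) = (C/(-3))/3 = (C*(-⅓))/3 = (-C/3)/3 = -C/9)
A(z) = z³ (A(z) = z²*z = z³)
j(w) = -1 + (-125/729 + w)²/3 (j(w) = -1 + (w + (-⅑*5)³)²/3 = -1 + (w + (-5/9)³)²/3 = -1 + (w - 125/729)²/3 = -1 + (-125/729 + w)²/3)
q(-267, 315)/j(-17*(-7)) = -2625/(292*(-1 + (-125 + 729*(-17*(-7)))²/1594323)) = -2625/(292*(-1 + (-125 + 729*119)²/1594323)) = -2625/(292*(-1 + (-125 + 86751)²/1594323)) = -2625/(292*(-1 + (1/1594323)*86626²)) = -2625/(292*(-1 + (1/1594323)*7504063876)) = -2625/(292*(-1 + 7504063876/1594323)) = -2625/(292*7502469553/1594323) = -2625/292*1594323/7502469553 = -4185097875/2190721109476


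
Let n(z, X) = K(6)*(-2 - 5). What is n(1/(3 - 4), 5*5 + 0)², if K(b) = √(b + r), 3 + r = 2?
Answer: 245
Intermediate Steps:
r = -1 (r = -3 + 2 = -1)
K(b) = √(-1 + b) (K(b) = √(b - 1) = √(-1 + b))
n(z, X) = -7*√5 (n(z, X) = √(-1 + 6)*(-2 - 5) = √5*(-7) = -7*√5)
n(1/(3 - 4), 5*5 + 0)² = (-7*√5)² = 245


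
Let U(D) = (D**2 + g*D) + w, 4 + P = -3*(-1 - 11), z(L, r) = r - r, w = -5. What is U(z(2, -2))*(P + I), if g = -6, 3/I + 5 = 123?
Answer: -18895/118 ≈ -160.13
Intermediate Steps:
I = 3/118 (I = 3/(-5 + 123) = 3/118 ≈ 0.025424)
z(L, r) = 0
P = 32 (P = -4 - 3*(-1 - 11) = -4 - 3*(-12) = -4 + 36 = 32)
U(D) = -5 + D**2 - 6*D (U(D) = (D**2 - 6*D) - 5 = -5 + D**2 - 6*D)
U(z(2, -2))*(P + I) = (-5 + 0**2 - 6*0)*(32 + 3/118) = (-5 + 0 + 0)*(3779/118) = -5*3779/118 = -18895/118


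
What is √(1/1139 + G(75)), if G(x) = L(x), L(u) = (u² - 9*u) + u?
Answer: 2*√1629759791/1139 ≈ 70.887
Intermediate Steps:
L(u) = u² - 8*u
G(x) = x*(-8 + x)
√(1/1139 + G(75)) = √(1/1139 + 75*(-8 + 75)) = √(1/1139 + 75*67) = √(1/1139 + 5025) = √(5723476/1139) = 2*√1629759791/1139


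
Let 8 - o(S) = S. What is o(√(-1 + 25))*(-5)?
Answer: -40 + 10*√6 ≈ -15.505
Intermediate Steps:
o(S) = 8 - S
o(√(-1 + 25))*(-5) = (8 - √(-1 + 25))*(-5) = (8 - √24)*(-5) = (8 - 2*√6)*(-5) = -40 + 10*√6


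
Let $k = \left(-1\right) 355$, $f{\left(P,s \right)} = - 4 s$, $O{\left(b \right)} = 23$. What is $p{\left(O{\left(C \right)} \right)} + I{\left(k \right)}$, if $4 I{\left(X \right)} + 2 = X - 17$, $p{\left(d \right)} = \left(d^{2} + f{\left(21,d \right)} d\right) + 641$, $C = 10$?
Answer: $- \frac{2079}{2} \approx -1039.5$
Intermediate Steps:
$k = -355$
$p{\left(d \right)} = 641 - 3 d^{2}$ ($p{\left(d \right)} = \left(d^{2} + - 4 d d\right) + 641 = \left(d^{2} - 4 d^{2}\right) + 641 = - 3 d^{2} + 641 = 641 - 3 d^{2}$)
$I{\left(X \right)} = - \frac{19}{4} + \frac{X}{4}$ ($I{\left(X \right)} = - \frac{1}{2} + \frac{X - 17}{4} = - \frac{1}{2} + \frac{-17 + X}{4} = - \frac{1}{2} + \left(- \frac{17}{4} + \frac{X}{4}\right) = - \frac{19}{4} + \frac{X}{4}$)
$p{\left(O{\left(C \right)} \right)} + I{\left(k \right)} = \left(641 - 3 \cdot 23^{2}\right) + \left(- \frac{19}{4} + \frac{1}{4} \left(-355\right)\right) = \left(641 - 1587\right) - \frac{187}{2} = -946 - \frac{187}{2} = - \frac{2079}{2}$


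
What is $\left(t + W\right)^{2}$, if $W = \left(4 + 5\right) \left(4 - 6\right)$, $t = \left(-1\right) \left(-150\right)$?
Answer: $17424$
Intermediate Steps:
$t = 150$
$W = -18$ ($W = 9 \left(4 - 6\right) = 9 \left(-2\right) = -18$)
$\left(t + W\right)^{2} = \left(150 - 18\right)^{2} = 132^{2} = 17424$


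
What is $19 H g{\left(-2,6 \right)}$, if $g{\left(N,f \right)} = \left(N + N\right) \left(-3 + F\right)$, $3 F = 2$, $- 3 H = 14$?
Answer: $- \frac{7448}{9} \approx -827.56$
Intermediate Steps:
$H = - \frac{14}{3}$ ($H = \left(- \frac{1}{3}\right) 14 = - \frac{14}{3} \approx -4.6667$)
$F = \frac{2}{3}$ ($F = \frac{1}{3} \cdot 2 = \frac{2}{3} \approx 0.66667$)
$g{\left(N,f \right)} = - \frac{14 N}{3}$ ($g{\left(N,f \right)} = \left(N + N\right) \left(-3 + \frac{2}{3}\right) = 2 N \left(- \frac{7}{3}\right) = - \frac{14 N}{3}$)
$19 H g{\left(-2,6 \right)} = 19 \left(- \frac{14}{3}\right) \left(\left(- \frac{14}{3}\right) \left(-2\right)\right) = \left(- \frac{266}{3}\right) \frac{28}{3} = - \frac{7448}{9}$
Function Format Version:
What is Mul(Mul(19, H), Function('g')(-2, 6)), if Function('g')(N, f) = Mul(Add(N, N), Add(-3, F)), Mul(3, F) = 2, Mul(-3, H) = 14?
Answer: Rational(-7448, 9) ≈ -827.56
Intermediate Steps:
H = Rational(-14, 3) (H = Mul(Rational(-1, 3), 14) = Rational(-14, 3) ≈ -4.6667)
F = Rational(2, 3) (F = Mul(Rational(1, 3), 2) = Rational(2, 3) ≈ 0.66667)
Function('g')(N, f) = Mul(Rational(-14, 3), N) (Function('g')(N, f) = Mul(Add(N, N), Add(-3, Rational(2, 3))) = Mul(Mul(2, N), Rational(-7, 3)) = Mul(Rational(-14, 3), N))
Mul(Mul(19, H), Function('g')(-2, 6)) = Mul(Mul(19, Rational(-14, 3)), Mul(Rational(-14, 3), -2)) = Mul(Rational(-266, 3), Rational(28, 3)) = Rational(-7448, 9)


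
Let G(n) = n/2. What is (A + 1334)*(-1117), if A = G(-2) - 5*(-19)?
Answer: -1595076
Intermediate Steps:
G(n) = n/2 (G(n) = n*(½) = n/2)
A = 94 (A = (½)*(-2) - 5*(-19) = -1 + 95 = 94)
(A + 1334)*(-1117) = (94 + 1334)*(-1117) = 1428*(-1117) = -1595076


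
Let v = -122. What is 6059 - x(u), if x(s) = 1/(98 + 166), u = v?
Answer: 1599575/264 ≈ 6059.0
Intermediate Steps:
u = -122
x(s) = 1/264
6059 - x(u) = 6059 - 1*1/264 = 6059 - 1/264 = 1599575/264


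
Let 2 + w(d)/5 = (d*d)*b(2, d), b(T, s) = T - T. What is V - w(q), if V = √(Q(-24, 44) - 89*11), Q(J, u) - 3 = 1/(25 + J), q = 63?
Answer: 10 + 5*I*√39 ≈ 10.0 + 31.225*I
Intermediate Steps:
Q(J, u) = 3 + 1/(25 + J)
b(T, s) = 0
w(d) = -10 (w(d) = -10 + 5*((d*d)*0) = -10 + 5*(d²*0) = -10 + 5*0 = -10 + 0 = -10)
V = 5*I*√39 (V = √((76 + 3*(-24))/(25 - 24) - 89*11) = √((76 - 72)/1 - 979) = √(1*4 - 979) = √(4 - 979) = √(-975) = 5*I*√39 ≈ 31.225*I)
V - w(q) = 5*I*√39 - 1*(-10) = 5*I*√39 + 10 = 10 + 5*I*√39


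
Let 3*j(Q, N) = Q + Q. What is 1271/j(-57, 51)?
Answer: -1271/38 ≈ -33.447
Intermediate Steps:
j(Q, N) = 2*Q/3 (j(Q, N) = (Q + Q)/3 = (2*Q)/3 = 2*Q/3)
1271/j(-57, 51) = 1271/(((2/3)*(-57))) = 1271/(-38) = 1271*(-1/38) = -1271/38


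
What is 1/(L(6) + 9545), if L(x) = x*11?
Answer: 1/9611 ≈ 0.00010405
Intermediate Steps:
L(x) = 11*x
1/(L(6) + 9545) = 1/(11*6 + 9545) = 1/(66 + 9545) = 1/9611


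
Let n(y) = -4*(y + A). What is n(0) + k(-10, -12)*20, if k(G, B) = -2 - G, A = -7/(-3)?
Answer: 452/3 ≈ 150.67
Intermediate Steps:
A = 7/3 (A = -7*(-⅓) = 7/3 ≈ 2.3333)
n(y) = -28/3 - 4*y (n(y) = -4*(y + 7/3) = -4*(7/3 + y) = -28/3 - 4*y)
n(0) + k(-10, -12)*20 = (-28/3 - 4*0) + (-2 - 1*(-10))*20 = (-28/3 + 0) + (-2 + 10)*20 = -28/3 + 8*20 = -28/3 + 160 = 452/3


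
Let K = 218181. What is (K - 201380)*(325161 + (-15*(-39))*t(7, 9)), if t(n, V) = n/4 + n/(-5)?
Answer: 21865879863/4 ≈ 5.4665e+9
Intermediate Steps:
t(n, V) = n/20 (t(n, V) = n*(¼) + n*(-⅕) = n/4 - n/5 = n/20)
(K - 201380)*(325161 + (-15*(-39))*t(7, 9)) = (218181 - 201380)*(325161 + (-15*(-39))*((1/20)*7)) = 16801*(325161 + 585*(7/20)) = 16801*(325161 + 819/4) = 16801*(1301463/4) = 21865879863/4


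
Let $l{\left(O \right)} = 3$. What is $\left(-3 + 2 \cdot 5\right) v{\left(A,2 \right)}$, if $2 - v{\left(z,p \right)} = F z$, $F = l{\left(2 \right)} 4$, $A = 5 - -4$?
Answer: $-742$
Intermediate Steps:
$A = 9$ ($A = 5 + 4 = 9$)
$F = 12$ ($F = 3 \cdot 4 = 12$)
$v{\left(z,p \right)} = 2 - 12 z$
$\left(-3 + 2 \cdot 5\right) v{\left(A,2 \right)} = \left(-3 + 2 \cdot 5\right) \left(2 - 108\right) = \left(-3 + 10\right) \left(2 - 108\right) = 7 \left(-106\right) = -742$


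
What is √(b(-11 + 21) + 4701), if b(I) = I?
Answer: √4711 ≈ 68.637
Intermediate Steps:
√(b(-11 + 21) + 4701) = √((-11 + 21) + 4701) = √(10 + 4701) = √4711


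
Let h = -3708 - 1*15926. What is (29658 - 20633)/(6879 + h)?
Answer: -1805/2551 ≈ -0.70757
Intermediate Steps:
h = -19634 (h = -3708 - 15926 = -19634)
(29658 - 20633)/(6879 + h) = (29658 - 20633)/(6879 - 19634) = 9025/(-12755) = 9025*(-1/12755) = -1805/2551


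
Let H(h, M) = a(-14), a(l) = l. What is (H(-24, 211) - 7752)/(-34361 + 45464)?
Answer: -7766/11103 ≈ -0.69945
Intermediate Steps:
H(h, M) = -14
(H(-24, 211) - 7752)/(-34361 + 45464) = (-14 - 7752)/(-34361 + 45464) = -7766/11103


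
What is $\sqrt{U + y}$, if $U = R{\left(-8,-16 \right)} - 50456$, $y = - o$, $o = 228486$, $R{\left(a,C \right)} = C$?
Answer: $i \sqrt{278958} \approx 528.17 i$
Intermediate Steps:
$y = -228486$ ($y = \left(-1\right) 228486 = -228486$)
$U = -50472$ ($U = -16 - 50456 = -50472$)
$\sqrt{U + y} = \sqrt{-50472 - 228486} = \sqrt{-278958} = i \sqrt{278958}$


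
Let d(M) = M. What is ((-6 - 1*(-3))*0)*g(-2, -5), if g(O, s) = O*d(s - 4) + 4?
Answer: 0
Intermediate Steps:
g(O, s) = 4 + O*(-4 + s) (g(O, s) = O*(s - 4) + 4 = O*(-4 + s) + 4 = 4 + O*(-4 + s))
((-6 - 1*(-3))*0)*g(-2, -5) = ((-6 - 1*(-3))*0)*(4 - 2*(-4 - 5)) = ((-6 + 3)*0)*(4 - 2*(-9)) = (-3*0)*(4 + 18) = 0*22 = 0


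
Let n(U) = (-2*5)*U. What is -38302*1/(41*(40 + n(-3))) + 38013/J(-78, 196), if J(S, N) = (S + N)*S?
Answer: -76938153/4402580 ≈ -17.476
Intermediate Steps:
J(S, N) = S*(N + S) (J(S, N) = (N + S)*S = S*(N + S))
n(U) = -10*U
-38302*1/(41*(40 + n(-3))) + 38013/J(-78, 196) = -38302*1/(41*(40 - 10*(-3))) + 38013/((-78*(196 - 78))) = -38302*1/(41*(40 + 30)) + 38013/((-78*118)) = -38302/(70*41) + 38013/(-9204) = -38302/2870 + 38013*(-1/9204) = -38302*1/2870 - 12671/3068 = -19151/1435 - 12671/3068 = -76938153/4402580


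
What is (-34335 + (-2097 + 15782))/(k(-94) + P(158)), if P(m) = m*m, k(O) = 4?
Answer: -10325/12484 ≈ -0.82706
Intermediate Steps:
P(m) = m²
(-34335 + (-2097 + 15782))/(k(-94) + P(158)) = (-34335 + (-2097 + 15782))/(4 + 158²) = (-34335 + 13685)/(4 + 24964) = -20650/24968 = -20650*1/24968 = -10325/12484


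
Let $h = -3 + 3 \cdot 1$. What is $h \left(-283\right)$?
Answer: $0$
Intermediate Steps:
$h = 0$ ($h = -3 + 3 = 0$)
$h \left(-283\right) = 0 \left(-283\right) = 0$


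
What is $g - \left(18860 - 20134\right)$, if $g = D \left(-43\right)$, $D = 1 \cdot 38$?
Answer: $-360$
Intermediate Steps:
$D = 38$
$g = -1634$ ($g = 38 \left(-43\right) = -1634$)
$g - \left(18860 - 20134\right) = -1634 - \left(18860 - 20134\right) = -1634 - -1274 = -1634 + 1274 = -360$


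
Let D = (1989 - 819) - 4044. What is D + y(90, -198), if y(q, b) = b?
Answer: -3072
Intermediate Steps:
D = -2874 (D = 1170 - 4044 = -2874)
D + y(90, -198) = -2874 - 198 = -3072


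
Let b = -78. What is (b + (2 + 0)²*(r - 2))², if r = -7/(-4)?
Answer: 6241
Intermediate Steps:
r = 7/4 (r = -7*(-¼) = 7/4 ≈ 1.7500)
(b + (2 + 0)²*(r - 2))² = (-78 + (2 + 0)²*(7/4 - 2))² = (-78 + 2²*(-¼))² = (-78 + 4*(-¼))² = (-78 - 1)² = (-79)² = 6241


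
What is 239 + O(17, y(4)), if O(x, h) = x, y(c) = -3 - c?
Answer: 256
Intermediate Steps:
239 + O(17, y(4)) = 239 + 17 = 256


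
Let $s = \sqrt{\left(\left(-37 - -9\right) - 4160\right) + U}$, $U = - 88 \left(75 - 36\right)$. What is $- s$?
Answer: $- 2 i \sqrt{1905} \approx - 87.293 i$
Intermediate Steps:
$U = -3432$ ($U = \left(-88\right) 39 = -3432$)
$s = 2 i \sqrt{1905}$ ($s = \sqrt{\left(\left(-37 - -9\right) - 4160\right) - 3432} = \sqrt{\left(\left(-37 + 9\right) - 4160\right) - 3432} = \sqrt{\left(-28 - 4160\right) - 3432} = \sqrt{-4188 - 3432} = \sqrt{-7620} = 2 i \sqrt{1905} \approx 87.293 i$)
$- s = - 2 i \sqrt{1905}$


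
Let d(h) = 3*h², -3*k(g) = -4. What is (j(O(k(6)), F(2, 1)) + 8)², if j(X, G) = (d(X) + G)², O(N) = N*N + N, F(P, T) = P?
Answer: 501371621776/531441 ≈ 9.4342e+5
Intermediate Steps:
k(g) = 4/3 (k(g) = -⅓*(-4) = 4/3)
O(N) = N + N² (O(N) = N² + N = N + N²)
j(X, G) = (G + 3*X²)² (j(X, G) = (3*X² + G)² = (G + 3*X²)²)
(j(O(k(6)), F(2, 1)) + 8)² = ((2 + 3*(4*(1 + 4/3)/3)²)² + 8)² = ((2 + 3*((4/3)*(7/3))²)² + 8)² = ((2 + 3*(28/9)²)² + 8)² = ((2 + 3*(784/81))² + 8)² = ((2 + 784/27)² + 8)² = ((838/27)² + 8)² = (702244/729 + 8)² = (708076/729)² = 501371621776/531441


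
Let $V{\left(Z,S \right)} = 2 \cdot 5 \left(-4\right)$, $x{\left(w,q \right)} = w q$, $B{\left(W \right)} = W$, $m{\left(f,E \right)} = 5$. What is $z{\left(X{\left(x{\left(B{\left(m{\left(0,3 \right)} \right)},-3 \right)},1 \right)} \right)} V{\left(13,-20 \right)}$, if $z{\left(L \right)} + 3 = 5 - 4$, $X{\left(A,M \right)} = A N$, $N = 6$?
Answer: $80$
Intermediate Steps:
$x{\left(w,q \right)} = q w$
$X{\left(A,M \right)} = 6 A$ ($X{\left(A,M \right)} = A 6 = 6 A$)
$V{\left(Z,S \right)} = -40$ ($V{\left(Z,S \right)} = 10 \left(-4\right) = -40$)
$z{\left(L \right)} = -2$ ($z{\left(L \right)} = -3 + \left(5 - 4\right) = -3 + 1 = -2$)
$z{\left(X{\left(x{\left(B{\left(m{\left(0,3 \right)} \right)},-3 \right)},1 \right)} \right)} V{\left(13,-20 \right)} = \left(-2\right) \left(-40\right) = 80$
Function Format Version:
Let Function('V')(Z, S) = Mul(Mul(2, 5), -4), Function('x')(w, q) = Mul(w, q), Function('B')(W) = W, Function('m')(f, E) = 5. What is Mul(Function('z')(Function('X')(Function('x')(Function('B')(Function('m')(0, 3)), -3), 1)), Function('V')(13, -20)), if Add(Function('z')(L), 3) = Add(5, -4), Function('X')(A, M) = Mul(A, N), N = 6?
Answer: 80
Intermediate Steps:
Function('x')(w, q) = Mul(q, w)
Function('X')(A, M) = Mul(6, A) (Function('X')(A, M) = Mul(A, 6) = Mul(6, A))
Function('V')(Z, S) = -40 (Function('V')(Z, S) = Mul(10, -4) = -40)
Function('z')(L) = -2 (Function('z')(L) = Add(-3, Add(5, -4)) = Add(-3, 1) = -2)
Mul(Function('z')(Function('X')(Function('x')(Function('B')(Function('m')(0, 3)), -3), 1)), Function('V')(13, -20)) = Mul(-2, -40) = 80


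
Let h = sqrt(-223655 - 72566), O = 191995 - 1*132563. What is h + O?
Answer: 59432 + I*sqrt(296221) ≈ 59432.0 + 544.26*I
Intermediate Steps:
O = 59432 (O = 191995 - 132563 = 59432)
h = I*sqrt(296221) (h = sqrt(-296221) = I*sqrt(296221) ≈ 544.26*I)
h + O = I*sqrt(296221) + 59432 = 59432 + I*sqrt(296221)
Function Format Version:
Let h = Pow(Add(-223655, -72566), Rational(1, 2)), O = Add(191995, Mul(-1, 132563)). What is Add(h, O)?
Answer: Add(59432, Mul(I, Pow(296221, Rational(1, 2)))) ≈ Add(59432., Mul(544.26, I))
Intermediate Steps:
O = 59432 (O = Add(191995, -132563) = 59432)
h = Mul(I, Pow(296221, Rational(1, 2))) (h = Pow(-296221, Rational(1, 2)) = Mul(I, Pow(296221, Rational(1, 2))) ≈ Mul(544.26, I))
Add(h, O) = Add(Mul(I, Pow(296221, Rational(1, 2))), 59432) = Add(59432, Mul(I, Pow(296221, Rational(1, 2))))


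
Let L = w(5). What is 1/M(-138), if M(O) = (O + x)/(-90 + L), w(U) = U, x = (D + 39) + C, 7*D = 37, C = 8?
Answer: 119/120 ≈ 0.99167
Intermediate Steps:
D = 37/7 (D = (⅐)*37 = 37/7 ≈ 5.2857)
x = 366/7 (x = (37/7 + 39) + 8 = 310/7 + 8 = 366/7 ≈ 52.286)
L = 5
M(O) = -366/595 - O/85 (M(O) = (O + 366/7)/(-90 + 5) = (366/7 + O)/(-85) = (366/7 + O)*(-1/85) = -366/595 - O/85)
1/M(-138) = 1/(-366/595 - 1/85*(-138)) = 1/(-366/595 + 138/85) = 1/(120/119) = 119/120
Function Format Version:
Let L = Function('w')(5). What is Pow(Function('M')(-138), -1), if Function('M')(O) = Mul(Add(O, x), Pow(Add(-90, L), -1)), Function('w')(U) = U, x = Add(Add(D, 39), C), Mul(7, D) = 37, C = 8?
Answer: Rational(119, 120) ≈ 0.99167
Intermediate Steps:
D = Rational(37, 7) (D = Mul(Rational(1, 7), 37) = Rational(37, 7) ≈ 5.2857)
x = Rational(366, 7) (x = Add(Add(Rational(37, 7), 39), 8) = Add(Rational(310, 7), 8) = Rational(366, 7) ≈ 52.286)
L = 5
Function('M')(O) = Add(Rational(-366, 595), Mul(Rational(-1, 85), O)) (Function('M')(O) = Mul(Add(O, Rational(366, 7)), Pow(Add(-90, 5), -1)) = Mul(Add(Rational(366, 7), O), Pow(-85, -1)) = Mul(Add(Rational(366, 7), O), Rational(-1, 85)) = Add(Rational(-366, 595), Mul(Rational(-1, 85), O)))
Pow(Function('M')(-138), -1) = Pow(Add(Rational(-366, 595), Mul(Rational(-1, 85), -138)), -1) = Pow(Add(Rational(-366, 595), Rational(138, 85)), -1) = Pow(Rational(120, 119), -1) = Rational(119, 120)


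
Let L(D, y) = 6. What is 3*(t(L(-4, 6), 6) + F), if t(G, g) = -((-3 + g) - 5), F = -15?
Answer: -39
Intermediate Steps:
t(G, g) = 8 - g (t(G, g) = -(-8 + g) = 8 - g)
3*(t(L(-4, 6), 6) + F) = 3*((8 - 1*6) - 15) = 3*((8 - 6) - 15) = 3*(2 - 15) = 3*(-13) = -39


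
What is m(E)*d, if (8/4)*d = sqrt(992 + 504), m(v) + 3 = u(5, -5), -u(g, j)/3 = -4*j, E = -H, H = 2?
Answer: -63*sqrt(374) ≈ -1218.4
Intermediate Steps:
E = -2 (E = -1*2 = -2)
u(g, j) = 12*j (u(g, j) = -(-12)*j = 12*j)
m(v) = -63 (m(v) = -3 + 12*(-5) = -3 - 60 = -63)
d = sqrt(374) (d = sqrt(992 + 504)/2 = sqrt(1496)/2 = (2*sqrt(374))/2 = sqrt(374) ≈ 19.339)
m(E)*d = -63*sqrt(374)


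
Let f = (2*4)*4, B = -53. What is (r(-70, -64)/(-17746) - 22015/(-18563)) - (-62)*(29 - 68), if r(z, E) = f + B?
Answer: -41902319429/17337842 ≈ -2416.8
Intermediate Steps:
f = 32 (f = 8*4 = 32)
r(z, E) = -21 (r(z, E) = 32 - 53 = -21)
(r(-70, -64)/(-17746) - 22015/(-18563)) - (-62)*(29 - 68) = (-21/(-17746) - 22015/(-18563)) - (-62)*(29 - 68) = (-21*(-1/17746) - 22015*(-1/18563)) - (-62)*(-39) = (21/17746 + 22015/18563) - 1*2418 = 20582527/17337842 - 2418 = -41902319429/17337842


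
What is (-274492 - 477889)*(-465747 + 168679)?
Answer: 223508318908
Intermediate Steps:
(-274492 - 477889)*(-465747 + 168679) = -752381*(-297068) = 223508318908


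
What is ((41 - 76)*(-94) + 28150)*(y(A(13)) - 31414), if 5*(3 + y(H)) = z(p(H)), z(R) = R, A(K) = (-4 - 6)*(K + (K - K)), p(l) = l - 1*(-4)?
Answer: -988542768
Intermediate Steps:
p(l) = 4 + l (p(l) = l + 4 = 4 + l)
A(K) = -10*K (A(K) = -10*(K + 0) = -10*K)
y(H) = -11/5 + H/5 (y(H) = -3 + (4 + H)/5 = -3 + (⅘ + H/5) = -11/5 + H/5)
((41 - 76)*(-94) + 28150)*(y(A(13)) - 31414) = ((41 - 76)*(-94) + 28150)*((-11/5 + (-10*13)/5) - 31414) = (-35*(-94) + 28150)*((-11/5 + (⅕)*(-130)) - 31414) = (3290 + 28150)*((-11/5 - 26) - 31414) = 31440*(-141/5 - 31414) = 31440*(-157211/5) = -988542768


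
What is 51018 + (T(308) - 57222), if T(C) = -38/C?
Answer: -955435/154 ≈ -6204.1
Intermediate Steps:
51018 + (T(308) - 57222) = 51018 + (-38/308 - 57222) = 51018 + (-38*1/308 - 57222) = 51018 + (-19/154 - 57222) = 51018 - 8812207/154 = -955435/154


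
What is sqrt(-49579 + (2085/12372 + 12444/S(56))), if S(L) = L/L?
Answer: 3*I*sqrt(17543501155)/2062 ≈ 192.7*I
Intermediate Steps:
S(L) = 1
sqrt(-49579 + (2085/12372 + 12444/S(56))) = sqrt(-49579 + (2085/12372 + 12444/1)) = sqrt(-49579 + (2085*(1/12372) + 12444*1)) = sqrt(-49579 + (695/4124 + 12444)) = sqrt(-49579 + 51319751/4124) = sqrt(-153144045/4124) = 3*I*sqrt(17543501155)/2062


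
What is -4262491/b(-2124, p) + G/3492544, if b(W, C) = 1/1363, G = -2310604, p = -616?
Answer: -5072723908418339/873136 ≈ -5.8098e+9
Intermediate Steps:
b(W, C) = 1/1363
-4262491/b(-2124, p) + G/3492544 = -4262491/1/1363 - 2310604/3492544 = -4262491*1363 - 2310604*1/3492544 = -5809775233 - 577651/873136 = -5072723908418339/873136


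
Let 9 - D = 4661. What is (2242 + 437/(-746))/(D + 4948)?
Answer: 1672095/220816 ≈ 7.5723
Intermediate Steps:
D = -4652 (D = 9 - 1*4661 = 9 - 4661 = -4652)
(2242 + 437/(-746))/(D + 4948) = (2242 + 437/(-746))/(-4652 + 4948) = (2242 + 437*(-1/746))/296 = (2242 - 437/746)*(1/296) = (1672095/746)*(1/296) = 1672095/220816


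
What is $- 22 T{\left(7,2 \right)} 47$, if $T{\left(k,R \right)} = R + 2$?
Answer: $-4136$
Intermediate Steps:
$T{\left(k,R \right)} = 2 + R$
$- 22 T{\left(7,2 \right)} 47 = - 22 \left(2 + 2\right) 47 = \left(-22\right) 4 \cdot 47 = \left(-88\right) 47 = -4136$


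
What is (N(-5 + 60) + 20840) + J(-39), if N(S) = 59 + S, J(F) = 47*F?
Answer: 19121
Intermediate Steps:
(N(-5 + 60) + 20840) + J(-39) = ((59 + (-5 + 60)) + 20840) + 47*(-39) = ((59 + 55) + 20840) - 1833 = (114 + 20840) - 1833 = 20954 - 1833 = 19121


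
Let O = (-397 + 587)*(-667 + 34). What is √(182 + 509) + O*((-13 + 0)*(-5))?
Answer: -7817550 + √691 ≈ -7.8175e+6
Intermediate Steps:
O = -120270 (O = 190*(-633) = -120270)
√(182 + 509) + O*((-13 + 0)*(-5)) = √(182 + 509) - 120270*(-13 + 0)*(-5) = √691 - (-1563510)*(-5) = √691 - 120270*65 = √691 - 7817550 = -7817550 + √691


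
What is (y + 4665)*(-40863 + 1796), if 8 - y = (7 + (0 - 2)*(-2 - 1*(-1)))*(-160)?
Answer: -238816571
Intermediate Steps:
y = 1448 (y = 8 - (7 + (0 - 2)*(-2 - 1*(-1)))*(-160) = 8 - (7 - 2*(-2 + 1))*(-160) = 8 - (7 - 2*(-1))*(-160) = 8 - (7 + 2)*(-160) = 8 - 9*(-160) = 8 - 1*(-1440) = 8 + 1440 = 1448)
(y + 4665)*(-40863 + 1796) = (1448 + 4665)*(-40863 + 1796) = 6113*(-39067) = -238816571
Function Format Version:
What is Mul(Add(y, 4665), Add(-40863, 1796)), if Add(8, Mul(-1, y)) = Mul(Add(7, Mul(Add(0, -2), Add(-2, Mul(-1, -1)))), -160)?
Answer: -238816571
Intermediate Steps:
y = 1448 (y = Add(8, Mul(-1, Mul(Add(7, Mul(Add(0, -2), Add(-2, Mul(-1, -1)))), -160))) = Add(8, Mul(-1, Mul(Add(7, Mul(-2, Add(-2, 1))), -160))) = Add(8, Mul(-1, Mul(Add(7, Mul(-2, -1)), -160))) = Add(8, Mul(-1, Mul(Add(7, 2), -160))) = Add(8, Mul(-1, Mul(9, -160))) = Add(8, Mul(-1, -1440)) = Add(8, 1440) = 1448)
Mul(Add(y, 4665), Add(-40863, 1796)) = Mul(Add(1448, 4665), Add(-40863, 1796)) = Mul(6113, -39067) = -238816571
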